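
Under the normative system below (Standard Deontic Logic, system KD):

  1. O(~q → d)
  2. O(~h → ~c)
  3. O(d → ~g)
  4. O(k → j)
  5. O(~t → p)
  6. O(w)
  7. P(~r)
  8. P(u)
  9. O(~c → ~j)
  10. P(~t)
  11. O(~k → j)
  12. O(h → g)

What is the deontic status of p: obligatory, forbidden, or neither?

Neither

Premise 5 is O(~t → p), but O(~t) is not derivable from the premises (the permission P(~t) asserts only ~O(t), not O(~t)), so it does not yield O(p).
No premise or chain of K-axiom applications forces O(p), and none forces O(~p). So p is neither obligatory nor forbidden under these norms.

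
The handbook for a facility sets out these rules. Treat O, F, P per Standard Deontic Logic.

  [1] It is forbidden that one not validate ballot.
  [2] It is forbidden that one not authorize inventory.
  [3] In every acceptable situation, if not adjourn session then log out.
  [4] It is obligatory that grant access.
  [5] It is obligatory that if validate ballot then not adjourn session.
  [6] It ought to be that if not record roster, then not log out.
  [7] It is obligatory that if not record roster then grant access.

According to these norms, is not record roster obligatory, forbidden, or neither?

Forbidden

F(¬validate_ballot) at premise 1 means O(validate_ballot).
With premise 5, O(validate_ballot → ¬adjourn_session), the K-axiom yields O(¬adjourn_session).
Premise 3 is O(¬adjourn_session → log_out); since O(¬adjourn_session), deontic closure gives O(log_out).
The contrapositive of premise 6 (O(¬record_roster → ¬log_out)) is O(log_out → record_roster), and O(log_out) is already established, so O(record_roster).
Premises 2, 4, 7 do not contribute to this derivation.
Thus O(record_roster), which is F(¬record_roster): ¬record_roster is forbidden.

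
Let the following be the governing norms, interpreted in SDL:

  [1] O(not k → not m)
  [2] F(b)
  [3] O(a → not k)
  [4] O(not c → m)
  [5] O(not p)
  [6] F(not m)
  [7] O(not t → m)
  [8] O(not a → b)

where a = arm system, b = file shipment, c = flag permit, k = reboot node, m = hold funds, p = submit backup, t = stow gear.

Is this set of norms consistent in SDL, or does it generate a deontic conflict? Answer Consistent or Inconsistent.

Premise 6, F(not m), is equivalent to O(m).
Premise 1 is O(not k → not m); contrapositively O(m → k). Since O(m) holds, K gives O(k).
The contrapositive of premise 3 (O(a → not k)) is O(k → not a), and O(k) is already established, so O(not a).
Applying K to premise 8 (O(not a → b)) and O(not a) yields O(b).
But premise 2, F(b), means O(not b).
We now have both O(b) and O(not b) — b is simultaneously obligatory and forbidden, violating the D-axiom.

Inconsistent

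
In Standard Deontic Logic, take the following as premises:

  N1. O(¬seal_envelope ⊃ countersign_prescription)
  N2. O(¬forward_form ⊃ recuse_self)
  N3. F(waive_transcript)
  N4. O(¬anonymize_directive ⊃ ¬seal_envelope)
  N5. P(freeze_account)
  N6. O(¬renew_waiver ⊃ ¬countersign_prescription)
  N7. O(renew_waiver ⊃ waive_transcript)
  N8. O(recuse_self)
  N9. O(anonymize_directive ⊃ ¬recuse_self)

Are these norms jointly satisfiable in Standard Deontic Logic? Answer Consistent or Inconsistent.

Inconsistent

Premise 8 gives O(recuse_self).
Premise 9 is O(anonymize_directive ⊃ ¬recuse_self); contrapositively O(recuse_self ⊃ ¬anonymize_directive). Since O(recuse_self) holds, K gives O(¬anonymize_directive).
Applying K to premise 4 (O(¬anonymize_directive ⊃ ¬seal_envelope)) and O(¬anonymize_directive) yields O(¬seal_envelope).
Applying K to premise 1 (O(¬seal_envelope ⊃ countersign_prescription)) and O(¬seal_envelope) yields O(countersign_prescription).
The contrapositive of premise 6 (O(¬renew_waiver ⊃ ¬countersign_prescription)) is O(countersign_prescription ⊃ renew_waiver), and O(countersign_prescription) is already established, so O(renew_waiver).
Applying K to premise 7 (O(renew_waiver ⊃ waive_transcript)) and O(renew_waiver) yields O(waive_transcript).
However, F(waive_transcript) at premise 3 amounts to O(¬waive_transcript).
We now have both O(waive_transcript) and O(¬waive_transcript) — waive_transcript is simultaneously obligatory and forbidden, violating the D-axiom.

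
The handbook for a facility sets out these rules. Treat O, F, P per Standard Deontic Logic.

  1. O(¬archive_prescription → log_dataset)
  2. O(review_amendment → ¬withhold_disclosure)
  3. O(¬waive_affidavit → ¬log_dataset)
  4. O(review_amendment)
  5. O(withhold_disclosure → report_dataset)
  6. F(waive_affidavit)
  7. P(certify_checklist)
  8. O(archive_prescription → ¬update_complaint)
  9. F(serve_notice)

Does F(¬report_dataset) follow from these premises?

No

Premise 5 is O(withhold_disclosure → report_dataset), but O(withhold_disclosure) is not derivable from the premises, so it does not yield O(report_dataset).
No other premise forces O(report_dataset). An ideal world satisfying every premise can still have ¬report_dataset true, so F(¬report_dataset) is not derivable.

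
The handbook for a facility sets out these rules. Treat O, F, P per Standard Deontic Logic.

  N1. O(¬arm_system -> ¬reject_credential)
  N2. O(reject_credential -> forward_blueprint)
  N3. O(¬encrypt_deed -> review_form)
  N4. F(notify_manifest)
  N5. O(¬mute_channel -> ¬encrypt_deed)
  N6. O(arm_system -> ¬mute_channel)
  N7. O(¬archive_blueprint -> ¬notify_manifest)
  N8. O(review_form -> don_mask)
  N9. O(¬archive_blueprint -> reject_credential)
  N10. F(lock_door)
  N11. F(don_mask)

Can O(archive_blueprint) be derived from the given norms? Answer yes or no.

Yes

Premise 11 is F(don_mask), i.e. O(¬don_mask).
Premise 8, O(review_form -> don_mask), contraposes to O(¬don_mask -> ¬review_form); with O(¬don_mask) we get O(¬review_form).
Premise 3 is O(¬encrypt_deed -> review_form); contrapositively O(¬review_form -> encrypt_deed). Since O(¬review_form) holds, K gives O(encrypt_deed).
Premise 5, O(¬mute_channel -> ¬encrypt_deed), contraposes to O(encrypt_deed -> mute_channel); with O(encrypt_deed) we get O(mute_channel).
Premise 6 is O(arm_system -> ¬mute_channel); contrapositively O(mute_channel -> ¬arm_system). Since O(mute_channel) holds, K gives O(¬arm_system).
Applying K to premise 1 (O(¬arm_system -> ¬reject_credential)) and O(¬arm_system) yields O(¬reject_credential).
Premise 9, O(¬archive_blueprint -> reject_credential), contraposes to O(¬reject_credential -> archive_blueprint); with O(¬reject_credential) we get O(archive_blueprint).
Premises 2, 4, 7, 10 do not contribute to this derivation.
So O(archive_blueprint) follows.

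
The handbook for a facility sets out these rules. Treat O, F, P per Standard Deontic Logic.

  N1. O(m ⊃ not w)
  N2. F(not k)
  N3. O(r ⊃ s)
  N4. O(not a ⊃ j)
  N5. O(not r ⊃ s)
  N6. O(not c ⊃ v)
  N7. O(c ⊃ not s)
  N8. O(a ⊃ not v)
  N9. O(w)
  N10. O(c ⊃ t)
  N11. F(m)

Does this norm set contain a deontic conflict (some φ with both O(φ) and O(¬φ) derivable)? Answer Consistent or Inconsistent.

Consistent

Premise 1 is O(m ⊃ not w), but O(m) is not derivable from the premises, so it does not yield O(not w).
So O(not w) is not derivable, and the apparent clash with O(w) does not arise.
A world satisfying every obligation exists (e.g. a=false, c=false, j=true, k=true, m=false, r=false, s=true, t=false, v=true, w=true); no atom is both obligatory and forbidden, so the set is consistent.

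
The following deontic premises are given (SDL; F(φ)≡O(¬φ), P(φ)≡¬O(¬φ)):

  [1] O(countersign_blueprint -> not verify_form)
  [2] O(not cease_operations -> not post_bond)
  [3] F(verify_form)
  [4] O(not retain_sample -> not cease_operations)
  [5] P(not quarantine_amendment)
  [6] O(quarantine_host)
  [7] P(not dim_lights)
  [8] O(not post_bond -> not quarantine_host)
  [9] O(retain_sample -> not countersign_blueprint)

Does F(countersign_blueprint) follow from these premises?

Yes

Premise 6 states O(quarantine_host) outright.
Premise 8, O(not post_bond -> not quarantine_host), contraposes to O(quarantine_host -> post_bond); with O(quarantine_host) we get O(post_bond).
Premise 2 is O(not cease_operations -> not post_bond); contrapositively O(post_bond -> cease_operations). Since O(post_bond) holds, K gives O(cease_operations).
Premise 4 is O(not retain_sample -> not cease_operations); contrapositively O(cease_operations -> retain_sample). Since O(cease_operations) holds, K gives O(retain_sample).
Applying K to premise 9 (O(retain_sample -> not countersign_blueprint)) and O(retain_sample) yields O(not countersign_blueprint).
Premises 1, 3, 5, 7 do not contribute to this derivation.
So O(not countersign_blueprint) holds, i.e. F(countersign_blueprint). The claim follows.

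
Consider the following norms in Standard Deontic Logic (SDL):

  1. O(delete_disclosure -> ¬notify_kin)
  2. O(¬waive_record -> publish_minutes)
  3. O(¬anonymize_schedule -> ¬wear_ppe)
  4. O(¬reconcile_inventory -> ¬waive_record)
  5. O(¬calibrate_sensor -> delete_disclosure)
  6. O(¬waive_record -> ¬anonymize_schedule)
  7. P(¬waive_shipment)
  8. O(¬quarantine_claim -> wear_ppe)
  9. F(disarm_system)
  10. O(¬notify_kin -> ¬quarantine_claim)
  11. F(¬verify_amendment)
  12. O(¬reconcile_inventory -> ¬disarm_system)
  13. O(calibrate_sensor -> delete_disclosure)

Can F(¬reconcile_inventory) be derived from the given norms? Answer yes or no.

By case analysis on calibrate_sensor: premise 13 gives O(calibrate_sensor -> delete_disclosure) and premise 5 gives O(¬calibrate_sensor -> delete_disclosure), so O(delete_disclosure) either way.
Premise 1 is O(delete_disclosure -> ¬notify_kin); since O(delete_disclosure), deontic closure gives O(¬notify_kin).
With premise 10, O(¬notify_kin -> ¬quarantine_claim), the K-axiom yields O(¬quarantine_claim).
Premise 8 is O(¬quarantine_claim -> wear_ppe); since O(¬quarantine_claim), deontic closure gives O(wear_ppe).
Premise 3 is O(¬anonymize_schedule -> ¬wear_ppe); contrapositively O(wear_ppe -> anonymize_schedule). Since O(wear_ppe) holds, K gives O(anonymize_schedule).
Premise 6, O(¬waive_record -> ¬anonymize_schedule), contraposes to O(anonymize_schedule -> waive_record); with O(anonymize_schedule) we get O(waive_record).
The contrapositive of premise 4 (O(¬reconcile_inventory -> ¬waive_record)) is O(waive_record -> reconcile_inventory), and O(waive_record) is already established, so O(reconcile_inventory).
Premises 2, 7, 9, 11, 12 do not contribute to this derivation.
So O(reconcile_inventory) holds, i.e. F(¬reconcile_inventory). The claim follows.

Yes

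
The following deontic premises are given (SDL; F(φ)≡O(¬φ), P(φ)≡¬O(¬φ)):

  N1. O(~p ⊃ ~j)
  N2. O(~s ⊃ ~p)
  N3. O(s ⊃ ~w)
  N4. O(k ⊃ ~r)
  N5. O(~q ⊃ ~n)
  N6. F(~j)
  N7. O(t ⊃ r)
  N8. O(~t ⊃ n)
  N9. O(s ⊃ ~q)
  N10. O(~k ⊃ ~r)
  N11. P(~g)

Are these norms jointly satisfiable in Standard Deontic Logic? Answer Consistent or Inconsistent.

Inconsistent

Premises 4 and 10 are O(k ⊃ ~r) and O(~k ⊃ ~r); every ideal world satisfies k or ~k, so in either case ~r holds — hence O(~r).
The contrapositive of premise 7 (O(t ⊃ r)) is O(~r ⊃ ~t), and O(~r) is already established, so O(~t).
With premise 8, O(~t ⊃ n), the K-axiom yields O(n).
The contrapositive of premise 5 (O(~q ⊃ ~n)) is O(n ⊃ q), and O(n) is already established, so O(q).
Premise 9 is O(s ⊃ ~q); contrapositively O(q ⊃ ~s). Since O(q) holds, K gives O(~s).
From O(~s) and premise 2, O(~s ⊃ ~p), we obtain O(~p).
From O(~p) and premise 1, O(~p ⊃ ~j), we obtain O(~j).
However, F(~j) at premise 6 amounts to O(j).
We now have both O(~j) and O(j) — j is simultaneously obligatory and forbidden, violating the D-axiom.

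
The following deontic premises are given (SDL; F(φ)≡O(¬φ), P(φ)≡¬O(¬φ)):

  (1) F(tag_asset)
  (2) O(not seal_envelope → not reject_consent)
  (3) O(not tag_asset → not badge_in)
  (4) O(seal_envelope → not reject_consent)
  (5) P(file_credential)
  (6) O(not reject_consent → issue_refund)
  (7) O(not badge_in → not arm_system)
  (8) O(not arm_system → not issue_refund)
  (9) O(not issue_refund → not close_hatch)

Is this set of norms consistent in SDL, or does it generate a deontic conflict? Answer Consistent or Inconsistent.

Inconsistent

Premises 4 and 2 are O(seal_envelope → not reject_consent) and O(not seal_envelope → not reject_consent); every ideal world satisfies seal_envelope or not seal_envelope, so in either case not reject_consent holds — hence O(not reject_consent).
With premise 6, O(not reject_consent → issue_refund), the K-axiom yields O(issue_refund).
Premise 8, O(not arm_system → not issue_refund), contraposes to O(issue_refund → arm_system); with O(issue_refund) we get O(arm_system).
Premise 7, O(not badge_in → not arm_system), contraposes to O(arm_system → badge_in); with O(arm_system) we get O(badge_in).
Premise 3, O(not tag_asset → not badge_in), contraposes to O(badge_in → tag_asset); with O(badge_in) we get O(tag_asset).
However, F(tag_asset) at premise 1 amounts to O(not tag_asset).
We now have both O(tag_asset) and O(not tag_asset) — tag_asset is simultaneously obligatory and forbidden, violating the D-axiom.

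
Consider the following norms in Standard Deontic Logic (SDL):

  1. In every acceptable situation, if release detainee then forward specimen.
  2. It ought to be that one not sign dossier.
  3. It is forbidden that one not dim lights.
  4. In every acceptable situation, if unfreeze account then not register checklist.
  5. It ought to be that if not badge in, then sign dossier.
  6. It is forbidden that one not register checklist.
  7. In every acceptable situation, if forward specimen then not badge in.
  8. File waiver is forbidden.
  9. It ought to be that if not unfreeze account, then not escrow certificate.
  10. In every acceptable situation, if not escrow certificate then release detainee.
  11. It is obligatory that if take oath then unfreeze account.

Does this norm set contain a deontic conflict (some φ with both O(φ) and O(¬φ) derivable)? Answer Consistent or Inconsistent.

Inconsistent

Premise 2 gives O(¬sign_dossier).
Premise 5 is O(¬badge_in → sign_dossier); contrapositively O(¬sign_dossier → badge_in). Since O(¬sign_dossier) holds, K gives O(badge_in).
The contrapositive of premise 7 (O(forward_specimen → ¬badge_in)) is O(badge_in → ¬forward_specimen), and O(badge_in) is already established, so O(¬forward_specimen).
The contrapositive of premise 1 (O(release_detainee → forward_specimen)) is O(¬forward_specimen → ¬release_detainee), and O(¬forward_specimen) is already established, so O(¬release_detainee).
Premise 10 is O(¬escrow_certificate → release_detainee); contrapositively O(¬release_detainee → escrow_certificate). Since O(¬release_detainee) holds, K gives O(escrow_certificate).
Premise 9 is O(¬unfreeze_account → ¬escrow_certificate); contrapositively O(escrow_certificate → unfreeze_account). Since O(escrow_certificate) holds, K gives O(unfreeze_account).
From O(unfreeze_account) and premise 4, O(unfreeze_account → ¬register_checklist), we obtain O(¬register_checklist).
Yet premise 6 is F(¬register_checklist), i.e. O(register_checklist).
We now have both O(¬register_checklist) and O(register_checklist) — register_checklist is simultaneously obligatory and forbidden, violating the D-axiom.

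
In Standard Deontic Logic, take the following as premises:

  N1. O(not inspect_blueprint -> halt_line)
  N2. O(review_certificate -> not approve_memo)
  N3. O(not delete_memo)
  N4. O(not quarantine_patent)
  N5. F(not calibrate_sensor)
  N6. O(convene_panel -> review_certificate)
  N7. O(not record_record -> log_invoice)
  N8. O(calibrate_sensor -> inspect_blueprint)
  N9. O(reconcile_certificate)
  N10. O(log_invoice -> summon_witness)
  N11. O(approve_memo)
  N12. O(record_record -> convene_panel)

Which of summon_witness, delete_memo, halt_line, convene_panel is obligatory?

Premise 11 states O(approve_memo) outright.
The contrapositive of premise 2 (O(review_certificate -> not approve_memo)) is O(approve_memo -> not review_certificate), and O(approve_memo) is already established, so O(not review_certificate).
Premise 6 is O(convene_panel -> review_certificate); contrapositively O(not review_certificate -> not convene_panel). Since O(not review_certificate) holds, K gives O(not convene_panel).
Premise 12 is O(record_record -> convene_panel); contrapositively O(not convene_panel -> not record_record). Since O(not convene_panel) holds, K gives O(not record_record).
From O(not record_record) and premise 7, O(not record_record -> log_invoice), we obtain O(log_invoice).
Applying K to premise 10 (O(log_invoice -> summon_witness)) and O(log_invoice) yields O(summon_witness).
So O(summon_witness) holds — summon_witness is obligatory. None of the other listed options is made obligatory by any chain of premises.

summon_witness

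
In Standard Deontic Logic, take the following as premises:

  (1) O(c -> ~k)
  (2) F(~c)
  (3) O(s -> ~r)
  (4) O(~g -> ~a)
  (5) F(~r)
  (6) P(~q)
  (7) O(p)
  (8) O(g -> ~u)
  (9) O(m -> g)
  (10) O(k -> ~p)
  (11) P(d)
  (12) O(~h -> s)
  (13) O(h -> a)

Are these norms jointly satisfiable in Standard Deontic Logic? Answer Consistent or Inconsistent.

Premise 10 is O(k -> ~p), but O(k) is not derivable from the premises, so it does not yield O(~p).
So O(~p) is not derivable, and the apparent clash with O(p) does not arise.
A world satisfying every obligation exists (e.g. a=true, c=true, d=false, g=true, h=true, k=false, m=false, p=true, q=false, r=true, s=false, u=false); no atom is both obligatory and forbidden, so the set is consistent.

Consistent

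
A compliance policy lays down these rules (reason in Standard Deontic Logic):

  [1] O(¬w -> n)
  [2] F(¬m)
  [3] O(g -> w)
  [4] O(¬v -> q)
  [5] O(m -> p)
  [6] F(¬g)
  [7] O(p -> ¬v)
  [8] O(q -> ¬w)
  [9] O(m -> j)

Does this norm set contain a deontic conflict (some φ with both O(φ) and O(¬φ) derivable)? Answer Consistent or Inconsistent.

Inconsistent

Premise 6 is F(¬g), i.e. O(g).
From O(g) and premise 3, O(g -> w), we obtain O(w).
Premise 8 is O(q -> ¬w); contrapositively O(w -> ¬q). Since O(w) holds, K gives O(¬q).
Premise 4 is O(¬v -> q); contrapositively O(¬q -> v). Since O(¬q) holds, K gives O(v).
Premise 7 is O(p -> ¬v); contrapositively O(v -> ¬p). Since O(v) holds, K gives O(¬p).
The contrapositive of premise 5 (O(m -> p)) is O(¬p -> ¬m), and O(¬p) is already established, so O(¬m).
However, F(¬m) at premise 2 amounts to O(m).
We now have both O(¬m) and O(m) — m is simultaneously obligatory and forbidden, violating the D-axiom.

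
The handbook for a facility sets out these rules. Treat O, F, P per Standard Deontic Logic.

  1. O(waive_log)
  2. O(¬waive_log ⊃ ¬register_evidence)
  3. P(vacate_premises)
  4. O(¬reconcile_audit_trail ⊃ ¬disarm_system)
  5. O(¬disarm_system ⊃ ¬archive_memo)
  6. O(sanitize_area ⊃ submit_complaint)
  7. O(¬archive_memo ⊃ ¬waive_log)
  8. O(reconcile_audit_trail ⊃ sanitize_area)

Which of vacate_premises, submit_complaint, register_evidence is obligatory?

submit_complaint

Premise 1 states O(waive_log) outright.
Premise 7, O(¬archive_memo ⊃ ¬waive_log), contraposes to O(waive_log ⊃ archive_memo); with O(waive_log) we get O(archive_memo).
Premise 5, O(¬disarm_system ⊃ ¬archive_memo), contraposes to O(archive_memo ⊃ disarm_system); with O(archive_memo) we get O(disarm_system).
The contrapositive of premise 4 (O(¬reconcile_audit_trail ⊃ ¬disarm_system)) is O(disarm_system ⊃ reconcile_audit_trail), and O(disarm_system) is already established, so O(reconcile_audit_trail).
Applying K to premise 8 (O(reconcile_audit_trail ⊃ sanitize_area)) and O(reconcile_audit_trail) yields O(sanitize_area).
Applying K to premise 6 (O(sanitize_area ⊃ submit_complaint)) and O(sanitize_area) yields O(submit_complaint).
So O(submit_complaint) holds — submit_complaint is obligatory. None of the other listed options is made obligatory by any chain of premises.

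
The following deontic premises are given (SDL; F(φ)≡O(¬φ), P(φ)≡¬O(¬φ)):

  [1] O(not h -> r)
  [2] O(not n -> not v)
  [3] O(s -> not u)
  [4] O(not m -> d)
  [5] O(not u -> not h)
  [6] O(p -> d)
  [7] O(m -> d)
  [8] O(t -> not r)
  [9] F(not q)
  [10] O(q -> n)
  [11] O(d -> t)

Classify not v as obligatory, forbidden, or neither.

Premise 2 is O(not n -> not v), but O(not n) is not derivable from the premises, so it does not yield O(not v).
No premise or chain of K-axiom applications forces O(not v), and none forces O(v). So not v is neither obligatory nor forbidden under these norms.

Neither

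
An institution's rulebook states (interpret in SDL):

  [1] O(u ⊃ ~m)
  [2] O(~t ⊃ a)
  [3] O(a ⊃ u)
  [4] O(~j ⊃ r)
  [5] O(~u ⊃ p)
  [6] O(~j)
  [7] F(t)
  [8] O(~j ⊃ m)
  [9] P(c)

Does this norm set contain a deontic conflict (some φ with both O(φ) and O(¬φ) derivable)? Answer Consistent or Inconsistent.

Inconsistent

Premise 7, F(t), is equivalent to O(~t).
With premise 2, O(~t ⊃ a), the K-axiom yields O(a).
Applying K to premise 3 (O(a ⊃ u)) and O(a) yields O(u).
Premise 1 is O(u ⊃ ~m); since O(u), deontic closure gives O(~m).
Premise 8, O(~j ⊃ m), contraposes to O(~m ⊃ j); with O(~m) we get O(j).
But premise 6 directly asserts O(~j).
We now have both O(j) and O(~j) — j is simultaneously obligatory and forbidden, violating the D-axiom.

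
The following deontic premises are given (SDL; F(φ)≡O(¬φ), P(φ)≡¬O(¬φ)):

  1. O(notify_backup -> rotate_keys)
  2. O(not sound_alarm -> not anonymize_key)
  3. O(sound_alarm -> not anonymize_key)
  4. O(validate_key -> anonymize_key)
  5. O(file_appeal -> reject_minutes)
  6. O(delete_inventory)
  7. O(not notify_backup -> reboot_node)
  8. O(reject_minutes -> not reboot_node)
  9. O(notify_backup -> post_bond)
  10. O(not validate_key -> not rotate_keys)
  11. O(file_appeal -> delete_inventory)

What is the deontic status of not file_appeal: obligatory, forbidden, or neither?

Obligatory

Premises 2 and 3 cover both cases: O(not sound_alarm -> not anonymize_key) and O(sound_alarm -> not anonymize_key). Since not sound_alarm ∨ sound_alarm is a tautology, O(not anonymize_key) follows.
Premise 4 is O(validate_key -> anonymize_key); contrapositively O(not anonymize_key -> not validate_key). Since O(not anonymize_key) holds, K gives O(not validate_key).
With premise 10, O(not validate_key -> not rotate_keys), the K-axiom yields O(not rotate_keys).
Premise 1 is O(notify_backup -> rotate_keys); contrapositively O(not rotate_keys -> not notify_backup). Since O(not rotate_keys) holds, K gives O(not notify_backup).
Applying K to premise 7 (O(not notify_backup -> reboot_node)) and O(not notify_backup) yields O(reboot_node).
Premise 8 is O(reject_minutes -> not reboot_node); contrapositively O(reboot_node -> not reject_minutes). Since O(reboot_node) holds, K gives O(not reject_minutes).
The contrapositive of premise 5 (O(file_appeal -> reject_minutes)) is O(not reject_minutes -> not file_appeal), and O(not reject_minutes) is already established, so O(not file_appeal).
Premises 6, 9, 11 do not contribute to this derivation.
Hence not file_appeal is obligatory.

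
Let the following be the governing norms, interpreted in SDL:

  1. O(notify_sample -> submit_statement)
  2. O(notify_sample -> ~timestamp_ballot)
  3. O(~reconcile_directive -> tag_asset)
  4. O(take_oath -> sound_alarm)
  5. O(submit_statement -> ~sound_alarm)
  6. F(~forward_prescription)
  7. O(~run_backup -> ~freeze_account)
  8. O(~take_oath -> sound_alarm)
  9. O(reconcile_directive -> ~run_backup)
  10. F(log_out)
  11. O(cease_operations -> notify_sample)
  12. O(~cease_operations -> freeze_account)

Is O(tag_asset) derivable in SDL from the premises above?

Premises 8 and 4 cover both cases: O(~take_oath -> sound_alarm) and O(take_oath -> sound_alarm). Since ~take_oath ∨ take_oath is a tautology, O(sound_alarm) follows.
Premise 5, O(submit_statement -> ~sound_alarm), contraposes to O(sound_alarm -> ~submit_statement); with O(sound_alarm) we get O(~submit_statement).
Premise 1, O(notify_sample -> submit_statement), contraposes to O(~submit_statement -> ~notify_sample); with O(~submit_statement) we get O(~notify_sample).
Premise 11 is O(cease_operations -> notify_sample); contrapositively O(~notify_sample -> ~cease_operations). Since O(~notify_sample) holds, K gives O(~cease_operations).
With premise 12, O(~cease_operations -> freeze_account), the K-axiom yields O(freeze_account).
The contrapositive of premise 7 (O(~run_backup -> ~freeze_account)) is O(freeze_account -> run_backup), and O(freeze_account) is already established, so O(run_backup).
Premise 9 is O(reconcile_directive -> ~run_backup); contrapositively O(run_backup -> ~reconcile_directive). Since O(run_backup) holds, K gives O(~reconcile_directive).
Applying K to premise 3 (O(~reconcile_directive -> tag_asset)) and O(~reconcile_directive) yields O(tag_asset).
Premises 2, 6, 10 do not contribute to this derivation.
So O(tag_asset) follows.

Yes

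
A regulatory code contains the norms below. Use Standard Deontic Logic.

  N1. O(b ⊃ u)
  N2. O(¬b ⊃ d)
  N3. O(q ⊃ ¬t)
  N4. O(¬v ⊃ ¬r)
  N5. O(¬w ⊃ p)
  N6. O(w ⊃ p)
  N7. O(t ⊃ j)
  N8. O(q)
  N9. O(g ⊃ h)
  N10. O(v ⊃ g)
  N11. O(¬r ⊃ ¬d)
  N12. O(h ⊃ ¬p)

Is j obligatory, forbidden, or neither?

Neither

Premise 7 is O(t ⊃ j), but O(t) is not derivable from the premises, so it does not yield O(j).
No premise or chain of K-axiom applications forces O(j), and none forces O(¬j). So j is neither obligatory nor forbidden under these norms.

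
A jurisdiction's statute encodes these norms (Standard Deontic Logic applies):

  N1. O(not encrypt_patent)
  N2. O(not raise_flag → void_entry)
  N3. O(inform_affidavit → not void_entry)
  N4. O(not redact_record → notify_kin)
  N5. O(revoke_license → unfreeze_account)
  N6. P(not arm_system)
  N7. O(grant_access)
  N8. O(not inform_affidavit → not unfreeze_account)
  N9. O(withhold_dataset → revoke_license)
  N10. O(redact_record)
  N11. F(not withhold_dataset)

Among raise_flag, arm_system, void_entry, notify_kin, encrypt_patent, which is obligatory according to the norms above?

Premise 11 is F(not withhold_dataset), i.e. O(withhold_dataset).
From O(withhold_dataset) and premise 9, O(withhold_dataset → revoke_license), we obtain O(revoke_license).
Applying K to premise 5 (O(revoke_license → unfreeze_account)) and O(revoke_license) yields O(unfreeze_account).
The contrapositive of premise 8 (O(not inform_affidavit → not unfreeze_account)) is O(unfreeze_account → inform_affidavit), and O(unfreeze_account) is already established, so O(inform_affidavit).
With premise 3, O(inform_affidavit → not void_entry), the K-axiom yields O(not void_entry).
Premise 2 is O(not raise_flag → void_entry); contrapositively O(not void_entry → raise_flag). Since O(not void_entry) holds, K gives O(raise_flag).
So O(raise_flag) holds — raise_flag is obligatory. None of the other listed options is made obligatory by any chain of premises.

raise_flag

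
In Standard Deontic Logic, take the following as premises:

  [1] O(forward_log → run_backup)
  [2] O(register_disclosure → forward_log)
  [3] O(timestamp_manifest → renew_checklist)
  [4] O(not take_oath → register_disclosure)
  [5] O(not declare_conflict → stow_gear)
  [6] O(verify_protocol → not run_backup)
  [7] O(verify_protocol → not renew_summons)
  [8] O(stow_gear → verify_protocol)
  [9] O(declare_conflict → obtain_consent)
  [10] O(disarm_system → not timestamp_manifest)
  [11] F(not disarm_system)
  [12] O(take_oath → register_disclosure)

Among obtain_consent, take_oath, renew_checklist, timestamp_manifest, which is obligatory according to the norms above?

By case analysis on not take_oath: premise 4 gives O(not take_oath → register_disclosure) and premise 12 gives O(take_oath → register_disclosure), so O(register_disclosure) either way.
Applying K to premise 2 (O(register_disclosure → forward_log)) and O(register_disclosure) yields O(forward_log).
Premise 1 is O(forward_log → run_backup); since O(forward_log), deontic closure gives O(run_backup).
The contrapositive of premise 6 (O(verify_protocol → not run_backup)) is O(run_backup → not verify_protocol), and O(run_backup) is already established, so O(not verify_protocol).
Premise 8 is O(stow_gear → verify_protocol); contrapositively O(not verify_protocol → not stow_gear). Since O(not verify_protocol) holds, K gives O(not stow_gear).
Premise 5 is O(not declare_conflict → stow_gear); contrapositively O(not stow_gear → declare_conflict). Since O(not stow_gear) holds, K gives O(declare_conflict).
Premise 9 is O(declare_conflict → obtain_consent); since O(declare_conflict), deontic closure gives O(obtain_consent).
So O(obtain_consent) holds — obtain_consent is obligatory. None of the other listed options is made obligatory by any chain of premises.

obtain_consent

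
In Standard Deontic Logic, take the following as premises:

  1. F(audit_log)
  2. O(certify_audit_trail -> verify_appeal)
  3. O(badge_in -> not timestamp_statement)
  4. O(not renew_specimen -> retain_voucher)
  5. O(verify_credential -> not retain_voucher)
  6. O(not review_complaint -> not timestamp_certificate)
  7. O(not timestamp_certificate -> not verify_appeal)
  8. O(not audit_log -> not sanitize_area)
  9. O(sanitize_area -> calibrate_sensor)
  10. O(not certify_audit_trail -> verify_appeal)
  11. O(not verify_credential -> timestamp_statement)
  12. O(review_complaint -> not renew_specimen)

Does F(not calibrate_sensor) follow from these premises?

Premise 9 is O(sanitize_area -> calibrate_sensor), but O(sanitize_area) is not derivable from the premises, so it does not yield O(calibrate_sensor).
No other premise forces O(calibrate_sensor). An ideal world satisfying every premise can still have not calibrate_sensor true, so F(not calibrate_sensor) is not derivable.

No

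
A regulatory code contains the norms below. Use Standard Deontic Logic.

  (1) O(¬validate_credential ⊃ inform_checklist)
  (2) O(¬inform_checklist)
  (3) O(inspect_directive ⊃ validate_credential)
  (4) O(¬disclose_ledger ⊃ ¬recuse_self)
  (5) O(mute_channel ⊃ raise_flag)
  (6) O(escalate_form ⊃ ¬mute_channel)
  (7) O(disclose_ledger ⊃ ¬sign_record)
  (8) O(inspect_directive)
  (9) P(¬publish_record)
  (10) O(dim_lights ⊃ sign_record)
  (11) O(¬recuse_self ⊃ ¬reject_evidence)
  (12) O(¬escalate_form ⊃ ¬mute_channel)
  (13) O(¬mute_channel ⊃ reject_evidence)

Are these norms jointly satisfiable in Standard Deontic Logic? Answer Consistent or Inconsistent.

Premise 1 is O(¬validate_credential ⊃ inform_checklist), but O(¬validate_credential) is not derivable from the premises, so it does not yield O(inform_checklist).
So O(inform_checklist) is not derivable, and the apparent clash with O(¬inform_checklist) does not arise.
A world satisfying every obligation exists (e.g. dim_lights=false, disclose_ledger=true, escalate_form=false, inform_checklist=false, inspect_directive=true, mute_channel=false, publish_record=false, raise_flag=false, recuse_self=true, reject_evidence=true, sign_record=false, validate_credential=true); no atom is both obligatory and forbidden, so the set is consistent.

Consistent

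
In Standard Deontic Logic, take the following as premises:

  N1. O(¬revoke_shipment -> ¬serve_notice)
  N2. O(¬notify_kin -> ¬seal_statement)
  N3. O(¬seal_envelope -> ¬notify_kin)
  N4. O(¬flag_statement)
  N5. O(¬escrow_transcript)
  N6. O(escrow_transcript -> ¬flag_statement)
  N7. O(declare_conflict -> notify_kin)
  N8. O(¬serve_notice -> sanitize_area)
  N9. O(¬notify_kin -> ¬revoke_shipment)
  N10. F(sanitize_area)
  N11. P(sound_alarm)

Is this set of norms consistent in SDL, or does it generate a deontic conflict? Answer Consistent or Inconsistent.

Consistent

Premise 6 is O(escrow_transcript -> ¬flag_statement); even if O(¬flag_statement) held, inferring O(escrow_transcript) would be affirming the consequent — invalid.
So O(escrow_transcript) is not derivable, and the apparent clash with O(¬escrow_transcript) does not arise.
A world satisfying every obligation exists (e.g. declare_conflict=false, escrow_transcript=false, flag_statement=false, notify_kin=true, revoke_shipment=true, sanitize_area=false, seal_envelope=true, seal_statement=false, serve_notice=true, sound_alarm=false); no atom is both obligatory and forbidden, so the set is consistent.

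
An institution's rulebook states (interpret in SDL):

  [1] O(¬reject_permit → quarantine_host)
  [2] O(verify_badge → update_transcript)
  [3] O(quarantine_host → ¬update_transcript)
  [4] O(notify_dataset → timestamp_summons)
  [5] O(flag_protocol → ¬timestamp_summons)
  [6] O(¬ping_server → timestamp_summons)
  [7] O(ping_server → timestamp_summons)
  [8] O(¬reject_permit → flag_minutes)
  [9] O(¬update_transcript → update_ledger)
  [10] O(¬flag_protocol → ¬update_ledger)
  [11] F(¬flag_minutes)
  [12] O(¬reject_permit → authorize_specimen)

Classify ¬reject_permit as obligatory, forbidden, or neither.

Forbidden

By case analysis on ¬ping_server: premise 6 gives O(¬ping_server → timestamp_summons) and premise 7 gives O(ping_server → timestamp_summons), so O(timestamp_summons) either way.
Premise 5, O(flag_protocol → ¬timestamp_summons), contraposes to O(timestamp_summons → ¬flag_protocol); with O(timestamp_summons) we get O(¬flag_protocol).
From O(¬flag_protocol) and premise 10, O(¬flag_protocol → ¬update_ledger), we obtain O(¬update_ledger).
Premise 9 is O(¬update_transcript → update_ledger); contrapositively O(¬update_ledger → update_transcript). Since O(¬update_ledger) holds, K gives O(update_transcript).
Premise 3 is O(quarantine_host → ¬update_transcript); contrapositively O(update_transcript → ¬quarantine_host). Since O(update_transcript) holds, K gives O(¬quarantine_host).
The contrapositive of premise 1 (O(¬reject_permit → quarantine_host)) is O(¬quarantine_host → reject_permit), and O(¬quarantine_host) is already established, so O(reject_permit).
Premises 2, 4, 8, 11, 12 do not contribute to this derivation.
Thus O(reject_permit), which is F(¬reject_permit): ¬reject_permit is forbidden.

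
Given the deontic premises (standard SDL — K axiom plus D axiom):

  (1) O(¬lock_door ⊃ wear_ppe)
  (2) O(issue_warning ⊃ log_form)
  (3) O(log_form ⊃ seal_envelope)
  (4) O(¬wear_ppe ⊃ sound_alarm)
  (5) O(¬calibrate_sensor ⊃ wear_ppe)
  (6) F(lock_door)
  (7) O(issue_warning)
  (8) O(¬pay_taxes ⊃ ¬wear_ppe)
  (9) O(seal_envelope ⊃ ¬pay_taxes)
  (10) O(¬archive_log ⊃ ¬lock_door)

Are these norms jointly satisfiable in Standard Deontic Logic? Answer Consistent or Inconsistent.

Inconsistent

Premise 6 is F(lock_door), i.e. O(¬lock_door).
Premise 1 is O(¬lock_door ⊃ wear_ppe); since O(¬lock_door), deontic closure gives O(wear_ppe).
The contrapositive of premise 8 (O(¬pay_taxes ⊃ ¬wear_ppe)) is O(wear_ppe ⊃ pay_taxes), and O(wear_ppe) is already established, so O(pay_taxes).
Premise 9, O(seal_envelope ⊃ ¬pay_taxes), contraposes to O(pay_taxes ⊃ ¬seal_envelope); with O(pay_taxes) we get O(¬seal_envelope).
Premise 3 is O(log_form ⊃ seal_envelope); contrapositively O(¬seal_envelope ⊃ ¬log_form). Since O(¬seal_envelope) holds, K gives O(¬log_form).
Premise 2 is O(issue_warning ⊃ log_form); contrapositively O(¬log_form ⊃ ¬issue_warning). Since O(¬log_form) holds, K gives O(¬issue_warning).
Yet premise 7 states O(issue_warning).
We now have both O(¬issue_warning) and O(issue_warning) — issue_warning is simultaneously obligatory and forbidden, violating the D-axiom.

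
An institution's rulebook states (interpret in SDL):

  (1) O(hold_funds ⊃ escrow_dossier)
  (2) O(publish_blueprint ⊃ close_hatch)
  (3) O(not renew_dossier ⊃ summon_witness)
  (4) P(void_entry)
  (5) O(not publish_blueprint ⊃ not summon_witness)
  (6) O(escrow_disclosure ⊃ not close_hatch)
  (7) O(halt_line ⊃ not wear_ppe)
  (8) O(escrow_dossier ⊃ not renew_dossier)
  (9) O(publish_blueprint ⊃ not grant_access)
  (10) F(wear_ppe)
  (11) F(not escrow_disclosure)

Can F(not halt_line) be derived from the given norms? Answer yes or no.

No

Premise 7 is O(halt_line ⊃ not wear_ppe); even if O(not wear_ppe) held, inferring O(halt_line) would be affirming the consequent — invalid.
No other premise forces O(halt_line). An ideal world satisfying every premise can still have not halt_line true, so F(not halt_line) is not derivable.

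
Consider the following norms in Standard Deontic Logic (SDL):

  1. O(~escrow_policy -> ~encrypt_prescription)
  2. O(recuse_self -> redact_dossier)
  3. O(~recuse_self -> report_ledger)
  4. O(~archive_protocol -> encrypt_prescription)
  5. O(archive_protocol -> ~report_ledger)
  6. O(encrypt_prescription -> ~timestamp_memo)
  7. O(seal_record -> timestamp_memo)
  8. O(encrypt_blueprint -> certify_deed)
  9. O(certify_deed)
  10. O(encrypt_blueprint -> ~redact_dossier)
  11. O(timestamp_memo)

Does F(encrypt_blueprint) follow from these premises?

From premise 11 we have O(timestamp_memo).
Premise 6, O(encrypt_prescription -> ~timestamp_memo), contraposes to O(timestamp_memo -> ~encrypt_prescription); with O(timestamp_memo) we get O(~encrypt_prescription).
Premise 4 is O(~archive_protocol -> encrypt_prescription); contrapositively O(~encrypt_prescription -> archive_protocol). Since O(~encrypt_prescription) holds, K gives O(archive_protocol).
With premise 5, O(archive_protocol -> ~report_ledger), the K-axiom yields O(~report_ledger).
The contrapositive of premise 3 (O(~recuse_self -> report_ledger)) is O(~report_ledger -> recuse_self), and O(~report_ledger) is already established, so O(recuse_self).
Premise 2 is O(recuse_self -> redact_dossier); since O(recuse_self), deontic closure gives O(redact_dossier).
Premise 10, O(encrypt_blueprint -> ~redact_dossier), contraposes to O(redact_dossier -> ~encrypt_blueprint); with O(redact_dossier) we get O(~encrypt_blueprint).
Premises 1, 7, 8, 9 do not contribute to this derivation.
So O(~encrypt_blueprint) holds, i.e. F(encrypt_blueprint). The claim follows.

Yes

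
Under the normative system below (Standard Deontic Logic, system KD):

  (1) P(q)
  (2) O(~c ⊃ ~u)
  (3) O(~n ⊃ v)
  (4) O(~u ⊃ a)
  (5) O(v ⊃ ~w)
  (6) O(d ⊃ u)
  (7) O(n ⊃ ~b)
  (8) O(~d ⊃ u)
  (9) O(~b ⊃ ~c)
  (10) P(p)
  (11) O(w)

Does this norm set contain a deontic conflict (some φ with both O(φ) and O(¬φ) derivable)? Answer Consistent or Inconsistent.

By case analysis on ~d: premise 8 gives O(~d ⊃ u) and premise 6 gives O(d ⊃ u), so O(u) either way.
Premise 2, O(~c ⊃ ~u), contraposes to O(u ⊃ c); with O(u) we get O(c).
The contrapositive of premise 9 (O(~b ⊃ ~c)) is O(c ⊃ b), and O(c) is already established, so O(b).
The contrapositive of premise 7 (O(n ⊃ ~b)) is O(b ⊃ ~n), and O(b) is already established, so O(~n).
Premise 3 is O(~n ⊃ v); since O(~n), deontic closure gives O(v).
Premise 5 is O(v ⊃ ~w); since O(v), deontic closure gives O(~w).
But premise 11 directly asserts O(w).
We now have both O(~w) and O(w) — w is simultaneously obligatory and forbidden, violating the D-axiom.

Inconsistent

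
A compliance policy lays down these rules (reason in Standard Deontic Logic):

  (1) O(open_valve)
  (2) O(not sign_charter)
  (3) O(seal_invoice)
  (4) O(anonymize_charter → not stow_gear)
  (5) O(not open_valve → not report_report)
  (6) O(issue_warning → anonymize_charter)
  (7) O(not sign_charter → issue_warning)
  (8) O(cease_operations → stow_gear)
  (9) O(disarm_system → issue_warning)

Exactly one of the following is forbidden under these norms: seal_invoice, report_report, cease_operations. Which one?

cease_operations

Premise 2 states O(not sign_charter) outright.
Applying K to premise 7 (O(not sign_charter → issue_warning)) and O(not sign_charter) yields O(issue_warning).
From O(issue_warning) and premise 6, O(issue_warning → anonymize_charter), we obtain O(anonymize_charter).
Applying K to premise 4 (O(anonymize_charter → not stow_gear)) and O(anonymize_charter) yields O(not stow_gear).
The contrapositive of premise 8 (O(cease_operations → stow_gear)) is O(not stow_gear → not cease_operations), and O(not stow_gear) is already established, so O(not cease_operations).
So O(not cease_operations) holds, i.e. cease_operations is forbidden. None of the other listed options is forbidden under the premises.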